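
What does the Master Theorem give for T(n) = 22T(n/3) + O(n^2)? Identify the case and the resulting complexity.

Master Theorem for T(n) = 22T(n/3) + O(n^2):

a = 22, b = 3, c = 2
log_b(a) = log_3(22) = 2.8136

Case 1: c = 2 < log_3(22) = 2.8136
T(n) = O(n^(log_3 22))

For T(n) = 22T(n/3) + O(n^2): log_3(22) = 2.8136. This is Case 1 of the Master Theorem (c < log_b(a), work dominated by leaves), giving O(n^(log_3 22)).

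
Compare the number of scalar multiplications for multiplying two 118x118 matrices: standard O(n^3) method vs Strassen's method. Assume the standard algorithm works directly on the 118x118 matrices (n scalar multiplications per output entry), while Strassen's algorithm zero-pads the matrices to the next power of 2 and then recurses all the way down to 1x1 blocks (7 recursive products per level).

Matrix multiplication for 118x118 matrices:

Strassen's algorithm requires power-of-2 dimensions. Pad 118x118 to 128x128 (next power of 2).

Standard algorithm: 118^3 = 1643032 multiplications
Strassen's algorithm: 7^(log2(128)) = 7^7 = 823543 multiplications
Savings: 1643032 - 823543 = 819489 multiplications

Standard: 1643032 multiplications (118^3). Strassen: 823543 multiplications (7^7, after padding to 128x128). Strassen reduces 8 recursive multiplications to 7 at each level.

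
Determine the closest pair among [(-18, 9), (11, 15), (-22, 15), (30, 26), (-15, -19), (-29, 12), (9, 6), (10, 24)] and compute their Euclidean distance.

Computing all pairwise distances among 8 points:

d((-18, 9), (11, 15)) = 29.6142
d((-18, 9), (-22, 15)) = 7.2111 <-- minimum
d((-18, 9), (30, 26)) = 50.9215
d((-18, 9), (-15, -19)) = 28.1603
d((-18, 9), (-29, 12)) = 11.4018
d((-18, 9), (9, 6)) = 27.1662
d((-18, 9), (10, 24)) = 31.7648
d((11, 15), (-22, 15)) = 33.0
d((11, 15), (30, 26)) = 21.9545
d((11, 15), (-15, -19)) = 42.8019
d((11, 15), (-29, 12)) = 40.1123
d((11, 15), (9, 6)) = 9.2195
d((11, 15), (10, 24)) = 9.0554
d((-22, 15), (30, 26)) = 53.1507
d((-22, 15), (-15, -19)) = 34.7131
d((-22, 15), (-29, 12)) = 7.6158
d((-22, 15), (9, 6)) = 32.28
d((-22, 15), (10, 24)) = 33.2415
d((30, 26), (-15, -19)) = 63.6396
d((30, 26), (-29, 12)) = 60.6383
d((30, 26), (9, 6)) = 29.0
d((30, 26), (10, 24)) = 20.0998
d((-15, -19), (-29, 12)) = 34.0147
d((-15, -19), (9, 6)) = 34.6554
d((-15, -19), (10, 24)) = 49.7393
d((-29, 12), (9, 6)) = 38.4708
d((-29, 12), (10, 24)) = 40.8044
d((9, 6), (10, 24)) = 18.0278

Closest pair: (-18, 9) and (-22, 15) with distance 7.2111

The closest pair is (-18, 9) and (-22, 15) with Euclidean distance 7.2111. For 8 points, brute-force pairwise comparison is shown above. For large n, the divide-and-conquer algorithm (sort by x, recurse on halves, check the dividing strip) achieves O(n log n).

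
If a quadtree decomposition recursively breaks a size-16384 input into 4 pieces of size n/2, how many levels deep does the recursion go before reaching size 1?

For divide and conquer with division factor 2:

Problem sizes at each level:
Level 0: 16384
Level 1: 8192
Level 2: 4096
Level 3: 2048
Level 4: 1024
Level 5: 512
Level 6: 256
Level 7: 128
Level 8: 64
Level 9: 32
Level 10: 16
Level 11: 8
Level 12: 4
Level 13: 2
Level 14: 1

The root is level 0 and the size-1 base case is level 14 (the tree spans levels 0 through 14, i.e. 15 levels counting the root), so the depth is the number of divisions: log_2(16384) = 14

The recursion tree depth is log_2(16384) = 14. At each level, the problem size is divided by 2, so it takes 14 divisions to reduce to a base case of size 1. The algorithm makes 4 recursive calls at each level.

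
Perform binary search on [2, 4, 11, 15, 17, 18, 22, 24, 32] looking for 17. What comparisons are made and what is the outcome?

Binary search for 17 in [2, 4, 11, 15, 17, 18, 22, 24, 32]:

lo=0, hi=8, mid=4, arr[mid]=17 -> Found target at index 4!

Binary search finds 17 at index 4 after 1 comparisons. The search repeatedly halves the search space by comparing with the middle element.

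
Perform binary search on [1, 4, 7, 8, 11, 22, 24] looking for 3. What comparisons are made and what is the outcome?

Binary search for 3 in [1, 4, 7, 8, 11, 22, 24]:

lo=0, hi=6, mid=3, arr[mid]=8 -> 8 > 3, search left half
lo=0, hi=2, mid=1, arr[mid]=4 -> 4 > 3, search left half
lo=0, hi=0, mid=0, arr[mid]=1 -> 1 < 3, search right half
lo=1 > hi=0, target 3 not found

Binary search determines that 3 is not in the array after 3 comparisons. The search space was exhausted without finding the target.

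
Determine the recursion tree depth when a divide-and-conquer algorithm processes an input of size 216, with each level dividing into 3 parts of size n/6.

For divide and conquer with division factor 6:

Problem sizes at each level:
Level 0: 216
Level 1: 36
Level 2: 6
Level 3: 1

The root is level 0 and the size-1 base case is level 3 (the tree spans levels 0 through 3, i.e. 4 levels counting the root), so the depth is the number of divisions: log_6(216) = 3

The recursion tree depth is log_6(216) = 3. At each level, the problem size is divided by 6, so it takes 3 divisions to reduce to a base case of size 1. The algorithm makes 3 recursive calls at each level.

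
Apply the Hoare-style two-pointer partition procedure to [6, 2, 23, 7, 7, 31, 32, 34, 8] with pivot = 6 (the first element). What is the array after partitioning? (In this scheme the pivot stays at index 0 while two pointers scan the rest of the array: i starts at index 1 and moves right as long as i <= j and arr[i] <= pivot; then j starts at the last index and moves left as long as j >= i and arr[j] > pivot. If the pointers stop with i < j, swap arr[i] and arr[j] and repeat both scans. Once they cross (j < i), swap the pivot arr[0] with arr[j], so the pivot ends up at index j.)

Hoare-style two-pointer partition with pivot = 6:

Initial array: [6, 2, 23, 7, 7, 31, 32, 34, 8]

Pointers start at i = 1, j = 8.
i ends at 2, j ends at 1: the pointers have crossed (j < i), so scanning stops.

Swap pivot arr[0] with arr[1] to place pivot at position 1: [2, 6, 23, 7, 7, 31, 32, 34, 8]
Pivot position: 1

After partitioning with pivot 6, the array becomes [2, 6, 23, 7, 7, 31, 32, 34, 8]. The pivot is placed at index 1. All elements to the left of the pivot are <= 6, and all elements to the right are > 6.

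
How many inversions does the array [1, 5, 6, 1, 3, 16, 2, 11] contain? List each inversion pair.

Finding inversions in [1, 5, 6, 1, 3, 16, 2, 11]:

(1, 3): arr[1]=5 > arr[3]=1
(1, 4): arr[1]=5 > arr[4]=3
(1, 6): arr[1]=5 > arr[6]=2
(2, 3): arr[2]=6 > arr[3]=1
(2, 4): arr[2]=6 > arr[4]=3
(2, 6): arr[2]=6 > arr[6]=2
(4, 6): arr[4]=3 > arr[6]=2
(5, 6): arr[5]=16 > arr[6]=2
(5, 7): arr[5]=16 > arr[7]=11

Total inversions: 9

The array has 9 inversion(s): (1,3), (1,4), (1,6), (2,3), (2,4), (2,6), (4,6), (5,6), (5,7). Each pair (i,j) satisfies i < j and arr[i] > arr[j].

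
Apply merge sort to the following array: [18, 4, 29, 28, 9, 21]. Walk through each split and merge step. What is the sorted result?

Merge sort trace:

Split: [18, 4, 29, 28, 9, 21] -> [18, 4, 29] and [28, 9, 21]
  Split: [18, 4, 29] -> [18] and [4, 29]
    Split: [4, 29] -> [4] and [29]
    Merge: [4] + [29] -> [4, 29]
  Merge: [18] + [4, 29] -> [4, 18, 29]
  Split: [28, 9, 21] -> [28] and [9, 21]
    Split: [9, 21] -> [9] and [21]
    Merge: [9] + [21] -> [9, 21]
  Merge: [28] + [9, 21] -> [9, 21, 28]
Merge: [4, 18, 29] + [9, 21, 28] -> [4, 9, 18, 21, 28, 29]

Final sorted array: [4, 9, 18, 21, 28, 29]

The merge sort proceeds by recursively splitting the array and merging sorted halves.
After all merges, the sorted array is [4, 9, 18, 21, 28, 29].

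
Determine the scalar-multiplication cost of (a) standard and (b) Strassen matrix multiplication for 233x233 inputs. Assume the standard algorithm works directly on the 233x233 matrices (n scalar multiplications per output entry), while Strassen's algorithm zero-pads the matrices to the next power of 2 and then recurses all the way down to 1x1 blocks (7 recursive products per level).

Matrix multiplication for 233x233 matrices:

Strassen's algorithm requires power-of-2 dimensions. Pad 233x233 to 256x256 (next power of 2).

Standard algorithm: 233^3 = 12649337 multiplications
Strassen's algorithm: 7^(log2(256)) = 7^8 = 5764801 multiplications
Savings: 12649337 - 5764801 = 6884536 multiplications

Standard: 12649337 multiplications (233^3). Strassen: 5764801 multiplications (7^8, after padding to 256x256). Strassen reduces 8 recursive multiplications to 7 at each level.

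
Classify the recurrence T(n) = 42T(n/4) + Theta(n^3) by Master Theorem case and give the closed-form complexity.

Master Theorem for T(n) = 42T(n/4) + O(n^3):

a = 42, b = 4, c = 3
log_b(a) = log_4(42) = 2.6962

Case 3: c = 3 > log_4(42) = 2.6962
T(n) = O(n^3) = O(n^3)

For T(n) = 42T(n/4) + O(n^3): log_4(42) = 2.6962. This is Case 3 of the Master Theorem (c > log_b(a), work dominated by root), giving O(n^3).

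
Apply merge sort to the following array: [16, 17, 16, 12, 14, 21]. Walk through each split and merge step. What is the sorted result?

Merge sort trace:

Split: [16, 17, 16, 12, 14, 21] -> [16, 17, 16] and [12, 14, 21]
  Split: [16, 17, 16] -> [16] and [17, 16]
    Split: [17, 16] -> [17] and [16]
    Merge: [17] + [16] -> [16, 17]
  Merge: [16] + [16, 17] -> [16, 16, 17]
  Split: [12, 14, 21] -> [12] and [14, 21]
    Split: [14, 21] -> [14] and [21]
    Merge: [14] + [21] -> [14, 21]
  Merge: [12] + [14, 21] -> [12, 14, 21]
Merge: [16, 16, 17] + [12, 14, 21] -> [12, 14, 16, 16, 17, 21]

Final sorted array: [12, 14, 16, 16, 17, 21]

The merge sort proceeds by recursively splitting the array and merging sorted halves.
After all merges, the sorted array is [12, 14, 16, 16, 17, 21].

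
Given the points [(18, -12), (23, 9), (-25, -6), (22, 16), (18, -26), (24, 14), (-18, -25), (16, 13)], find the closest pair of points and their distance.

Computing all pairwise distances among 8 points:

d((18, -12), (23, 9)) = 21.587
d((18, -12), (-25, -6)) = 43.4166
d((18, -12), (22, 16)) = 28.2843
d((18, -12), (18, -26)) = 14.0
d((18, -12), (24, 14)) = 26.6833
d((18, -12), (-18, -25)) = 38.2753
d((18, -12), (16, 13)) = 25.0799
d((23, 9), (-25, -6)) = 50.2892
d((23, 9), (22, 16)) = 7.0711
d((23, 9), (18, -26)) = 35.3553
d((23, 9), (24, 14)) = 5.099
d((23, 9), (-18, -25)) = 53.2635
d((23, 9), (16, 13)) = 8.0623
d((-25, -6), (22, 16)) = 51.8941
d((-25, -6), (18, -26)) = 47.4236
d((-25, -6), (24, 14)) = 52.9245
d((-25, -6), (-18, -25)) = 20.2485
d((-25, -6), (16, 13)) = 45.1885
d((22, 16), (18, -26)) = 42.19
d((22, 16), (24, 14)) = 2.8284 <-- minimum
d((22, 16), (-18, -25)) = 57.28
d((22, 16), (16, 13)) = 6.7082
d((18, -26), (24, 14)) = 40.4475
d((18, -26), (-18, -25)) = 36.0139
d((18, -26), (16, 13)) = 39.0512
d((24, 14), (-18, -25)) = 57.3149
d((24, 14), (16, 13)) = 8.0623
d((-18, -25), (16, 13)) = 50.9902

Closest pair: (22, 16) and (24, 14) with distance 2.8284

The closest pair is (22, 16) and (24, 14) with Euclidean distance 2.8284. For 8 points, brute-force pairwise comparison is shown above. For large n, the divide-and-conquer algorithm (sort by x, recurse on halves, check the dividing strip) achieves O(n log n).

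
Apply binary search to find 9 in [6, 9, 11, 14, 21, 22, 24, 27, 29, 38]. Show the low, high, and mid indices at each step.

Binary search for 9 in [6, 9, 11, 14, 21, 22, 24, 27, 29, 38]:

lo=0, hi=9, mid=4, arr[mid]=21 -> 21 > 9, search left half
lo=0, hi=3, mid=1, arr[mid]=9 -> Found target at index 1!

Binary search finds 9 at index 1 after 2 comparisons. The search repeatedly halves the search space by comparing with the middle element.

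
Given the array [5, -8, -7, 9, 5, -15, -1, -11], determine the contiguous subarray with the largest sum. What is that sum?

Using Kadane's algorithm on [5, -8, -7, 9, 5, -15, -1, -11]:

Scanning through the array:
Position 1 (value -8): max_ending_here = -3, max_so_far = 5
Position 2 (value -7): max_ending_here = -7, max_so_far = 5
Position 3 (value 9): max_ending_here = 9, max_so_far = 9
Position 4 (value 5): max_ending_here = 14, max_so_far = 14
Position 5 (value -15): max_ending_here = -1, max_so_far = 14
Position 6 (value -1): max_ending_here = -1, max_so_far = 14
Position 7 (value -11): max_ending_here = -11, max_so_far = 14

Maximum subarray: [9, 5]
Maximum sum: 14

The maximum subarray is [9, 5] with sum 14. This subarray runs from index 3 to index 4.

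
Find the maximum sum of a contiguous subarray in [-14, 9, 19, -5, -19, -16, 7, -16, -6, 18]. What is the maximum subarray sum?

Using Kadane's algorithm on [-14, 9, 19, -5, -19, -16, 7, -16, -6, 18]:

Scanning through the array:
Position 1 (value 9): max_ending_here = 9, max_so_far = 9
Position 2 (value 19): max_ending_here = 28, max_so_far = 28
Position 3 (value -5): max_ending_here = 23, max_so_far = 28
Position 4 (value -19): max_ending_here = 4, max_so_far = 28
Position 5 (value -16): max_ending_here = -12, max_so_far = 28
Position 6 (value 7): max_ending_here = 7, max_so_far = 28
Position 7 (value -16): max_ending_here = -9, max_so_far = 28
Position 8 (value -6): max_ending_here = -6, max_so_far = 28
Position 9 (value 18): max_ending_here = 18, max_so_far = 28

Maximum subarray: [9, 19]
Maximum sum: 28

The maximum subarray is [9, 19] with sum 28. This subarray runs from index 1 to index 2.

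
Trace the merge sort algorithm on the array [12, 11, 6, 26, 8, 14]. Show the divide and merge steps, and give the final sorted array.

Merge sort trace:

Split: [12, 11, 6, 26, 8, 14] -> [12, 11, 6] and [26, 8, 14]
  Split: [12, 11, 6] -> [12] and [11, 6]
    Split: [11, 6] -> [11] and [6]
    Merge: [11] + [6] -> [6, 11]
  Merge: [12] + [6, 11] -> [6, 11, 12]
  Split: [26, 8, 14] -> [26] and [8, 14]
    Split: [8, 14] -> [8] and [14]
    Merge: [8] + [14] -> [8, 14]
  Merge: [26] + [8, 14] -> [8, 14, 26]
Merge: [6, 11, 12] + [8, 14, 26] -> [6, 8, 11, 12, 14, 26]

Final sorted array: [6, 8, 11, 12, 14, 26]

The merge sort proceeds by recursively splitting the array and merging sorted halves.
After all merges, the sorted array is [6, 8, 11, 12, 14, 26].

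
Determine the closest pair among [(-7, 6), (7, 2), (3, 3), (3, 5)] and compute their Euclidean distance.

Computing all pairwise distances among 4 points:

d((-7, 6), (7, 2)) = 14.5602
d((-7, 6), (3, 3)) = 10.4403
d((-7, 6), (3, 5)) = 10.0499
d((7, 2), (3, 3)) = 4.1231
d((7, 2), (3, 5)) = 5.0
d((3, 3), (3, 5)) = 2.0 <-- minimum

Closest pair: (3, 3) and (3, 5) with distance 2.0

The closest pair is (3, 3) and (3, 5) with Euclidean distance 2.0. For 4 points, brute-force pairwise comparison is shown above. For large n, the divide-and-conquer algorithm (sort by x, recurse on halves, check the dividing strip) achieves O(n log n).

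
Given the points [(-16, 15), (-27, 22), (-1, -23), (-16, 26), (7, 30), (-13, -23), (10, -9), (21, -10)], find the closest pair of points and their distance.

Computing all pairwise distances among 8 points:

d((-16, 15), (-27, 22)) = 13.0384
d((-16, 15), (-1, -23)) = 40.8534
d((-16, 15), (-16, 26)) = 11.0 <-- minimum
d((-16, 15), (7, 30)) = 27.4591
d((-16, 15), (-13, -23)) = 38.1182
d((-16, 15), (10, -9)) = 35.3836
d((-16, 15), (21, -10)) = 44.6542
d((-27, 22), (-1, -23)) = 51.9711
d((-27, 22), (-16, 26)) = 11.7047
d((-27, 22), (7, 30)) = 34.9285
d((-27, 22), (-13, -23)) = 47.1275
d((-27, 22), (10, -9)) = 48.2701
d((-27, 22), (21, -10)) = 57.6888
d((-1, -23), (-16, 26)) = 51.2445
d((-1, -23), (7, 30)) = 53.6004
d((-1, -23), (-13, -23)) = 12.0
d((-1, -23), (10, -9)) = 17.8045
d((-1, -23), (21, -10)) = 25.5539
d((-16, 26), (7, 30)) = 23.3452
d((-16, 26), (-13, -23)) = 49.0918
d((-16, 26), (10, -9)) = 43.6005
d((-16, 26), (21, -10)) = 51.6236
d((7, 30), (-13, -23)) = 56.648
d((7, 30), (10, -9)) = 39.1152
d((7, 30), (21, -10)) = 42.3792
d((-13, -23), (10, -9)) = 26.9258
d((-13, -23), (21, -10)) = 36.4005
d((10, -9), (21, -10)) = 11.0454

Closest pair: (-16, 15) and (-16, 26) with distance 11.0

The closest pair is (-16, 15) and (-16, 26) with Euclidean distance 11.0. For 8 points, brute-force pairwise comparison is shown above. For large n, the divide-and-conquer algorithm (sort by x, recurse on halves, check the dividing strip) achieves O(n log n).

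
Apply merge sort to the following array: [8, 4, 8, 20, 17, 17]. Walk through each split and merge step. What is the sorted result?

Merge sort trace:

Split: [8, 4, 8, 20, 17, 17] -> [8, 4, 8] and [20, 17, 17]
  Split: [8, 4, 8] -> [8] and [4, 8]
    Split: [4, 8] -> [4] and [8]
    Merge: [4] + [8] -> [4, 8]
  Merge: [8] + [4, 8] -> [4, 8, 8]
  Split: [20, 17, 17] -> [20] and [17, 17]
    Split: [17, 17] -> [17] and [17]
    Merge: [17] + [17] -> [17, 17]
  Merge: [20] + [17, 17] -> [17, 17, 20]
Merge: [4, 8, 8] + [17, 17, 20] -> [4, 8, 8, 17, 17, 20]

Final sorted array: [4, 8, 8, 17, 17, 20]

The merge sort proceeds by recursively splitting the array and merging sorted halves.
After all merges, the sorted array is [4, 8, 8, 17, 17, 20].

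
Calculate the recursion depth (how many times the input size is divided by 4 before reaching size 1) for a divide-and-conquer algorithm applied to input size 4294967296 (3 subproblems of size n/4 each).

For divide and conquer with division factor 4:

Problem sizes at each level:
Level 0: 4294967296
Level 1: 1073741824
Level 2: 268435456
Level 3: 67108864
Level 4: 16777216
Level 5: 4194304
Level 6: 1048576
Level 7: 262144
Level 8: 65536
Level 9: 16384
Level 10: 4096
Level 11: 1024
Level 12: 256
Level 13: 64
Level 14: 16
Level 15: 4
Level 16: 1

The root is level 0 and the size-1 base case is level 16 (the tree spans levels 0 through 16, i.e. 17 levels counting the root), so the depth is the number of divisions: log_4(4294967296) = 16

The recursion tree depth is log_4(4294967296) = 16. At each level, the problem size is divided by 4, so it takes 16 divisions to reduce to a base case of size 1. The algorithm makes 3 recursive calls at each level.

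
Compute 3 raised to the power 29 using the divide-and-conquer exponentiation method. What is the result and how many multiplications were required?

Computing 3^29 by squaring (build up from 3^1; each line after the first costs one multiplication):

3^1 = 3
3^2 = (3^1)^2 = 3^2 = 9
3^3 = 3 * 3^2 = 3 * 9 = 27
3^6 = (3^3)^2 = 27^2 = 729
3^7 = 3 * 3^6 = 3 * 729 = 2187
3^14 = (3^7)^2 = 2187^2 = 4782969
3^28 = (3^14)^2 = 4782969^2 = 22876792454961
3^29 = 3 * 3^28 = 3 * 22876792454961 = 68630377364883

Result: 68630377364883
Multiplications needed: 7 (7 lines after 3^1)

3^29 = 68630377364883. Using exponentiation by squaring, this requires 7 multiplications. The key idea: if the exponent is even, square the half-power; if odd, multiply by the base once.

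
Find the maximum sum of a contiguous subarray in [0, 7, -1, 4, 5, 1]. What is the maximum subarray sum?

Using Kadane's algorithm on [0, 7, -1, 4, 5, 1]:

Scanning through the array:
Position 1 (value 7): max_ending_here = 7, max_so_far = 7
Position 2 (value -1): max_ending_here = 6, max_so_far = 7
Position 3 (value 4): max_ending_here = 10, max_so_far = 10
Position 4 (value 5): max_ending_here = 15, max_so_far = 15
Position 5 (value 1): max_ending_here = 16, max_so_far = 16

Maximum subarray: [0, 7, -1, 4, 5, 1]
Maximum sum: 16

The maximum subarray is [0, 7, -1, 4, 5, 1] with sum 16. This subarray runs from index 0 to index 5.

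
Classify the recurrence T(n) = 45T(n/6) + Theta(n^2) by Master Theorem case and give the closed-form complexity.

Master Theorem for T(n) = 45T(n/6) + O(n^2):

a = 45, b = 6, c = 2
log_b(a) = log_6(45) = 2.1245

Case 1: c = 2 < log_6(45) = 2.1245
T(n) = O(n^(log_6 45))

For T(n) = 45T(n/6) + O(n^2): log_6(45) = 2.1245. This is Case 1 of the Master Theorem (c < log_b(a), work dominated by leaves), giving O(n^(log_6 45)).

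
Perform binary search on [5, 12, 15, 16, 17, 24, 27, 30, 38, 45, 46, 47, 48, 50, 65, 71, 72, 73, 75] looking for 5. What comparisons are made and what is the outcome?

Binary search for 5 in [5, 12, 15, 16, 17, 24, 27, 30, 38, 45, 46, 47, 48, 50, 65, 71, 72, 73, 75]:

lo=0, hi=18, mid=9, arr[mid]=45 -> 45 > 5, search left half
lo=0, hi=8, mid=4, arr[mid]=17 -> 17 > 5, search left half
lo=0, hi=3, mid=1, arr[mid]=12 -> 12 > 5, search left half
lo=0, hi=0, mid=0, arr[mid]=5 -> Found target at index 0!

Binary search finds 5 at index 0 after 4 comparisons. The search repeatedly halves the search space by comparing with the middle element.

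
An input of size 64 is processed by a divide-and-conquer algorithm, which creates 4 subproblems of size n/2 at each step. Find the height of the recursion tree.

For divide and conquer with division factor 2:

Problem sizes at each level:
Level 0: 64
Level 1: 32
Level 2: 16
Level 3: 8
Level 4: 4
Level 5: 2
Level 6: 1

The root is level 0 and the size-1 base case is level 6 (the tree spans levels 0 through 6, i.e. 7 levels counting the root), so the depth is the number of divisions: log_2(64) = 6

The recursion tree depth is log_2(64) = 6. At each level, the problem size is divided by 2, so it takes 6 divisions to reduce to a base case of size 1. The algorithm makes 4 recursive calls at each level.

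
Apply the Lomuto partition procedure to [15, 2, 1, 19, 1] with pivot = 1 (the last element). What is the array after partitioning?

Lomuto partition with pivot = 1:

Initial array: [15, 2, 1, 19, 1]

arr[0]=15 > 1: no swap
arr[1]=2 > 1: no swap
arr[2]=1 <= 1: swap with position 0, array becomes [1, 2, 15, 19, 1]
arr[3]=19 > 1: no swap

Place pivot at position 1: [1, 1, 15, 19, 2]
Pivot position: 1

After partitioning with pivot 1, the array becomes [1, 1, 15, 19, 2]. The pivot is placed at index 1. All elements to the left of the pivot are <= 1, and all elements to the right are > 1.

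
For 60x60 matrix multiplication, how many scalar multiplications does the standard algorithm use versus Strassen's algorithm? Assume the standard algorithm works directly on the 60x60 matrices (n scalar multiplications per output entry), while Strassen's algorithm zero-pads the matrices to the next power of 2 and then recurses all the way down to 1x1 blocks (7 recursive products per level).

Matrix multiplication for 60x60 matrices:

Strassen's algorithm requires power-of-2 dimensions. Pad 60x60 to 64x64 (next power of 2).

Standard algorithm: 60^3 = 216000 multiplications
Strassen's algorithm: 7^(log2(64)) = 7^6 = 117649 multiplications
Savings: 216000 - 117649 = 98351 multiplications

Standard: 216000 multiplications (60^3). Strassen: 117649 multiplications (7^6, after padding to 64x64). Strassen reduces 8 recursive multiplications to 7 at each level.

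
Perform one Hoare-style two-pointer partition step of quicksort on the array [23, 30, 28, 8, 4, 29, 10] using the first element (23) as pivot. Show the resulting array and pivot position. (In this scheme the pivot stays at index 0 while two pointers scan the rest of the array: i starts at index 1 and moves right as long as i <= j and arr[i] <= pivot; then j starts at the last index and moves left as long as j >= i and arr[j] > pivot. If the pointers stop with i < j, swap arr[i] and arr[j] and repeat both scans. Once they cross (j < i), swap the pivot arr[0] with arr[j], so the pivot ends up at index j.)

Hoare-style two-pointer partition with pivot = 23:

Initial array: [23, 30, 28, 8, 4, 29, 10]

Pointers start at i = 1, j = 6.
i stops at index 1 (arr[1]=30 > 23), j stops at index 6 (arr[6]=10 <= 23): swap arr[1] and arr[6], array becomes [23, 10, 28, 8, 4, 29, 30]
i stops at index 2 (arr[2]=28 > 23), j stops at index 4 (arr[4]=4 <= 23): swap arr[2] and arr[4], array becomes [23, 10, 4, 8, 28, 29, 30]
i ends at 4, j ends at 3: the pointers have crossed (j < i), so scanning stops.

Swap pivot arr[0] with arr[3] to place pivot at position 3: [8, 10, 4, 23, 28, 29, 30]
Pivot position: 3

After partitioning with pivot 23, the array becomes [8, 10, 4, 23, 28, 29, 30]. The pivot is placed at index 3. All elements to the left of the pivot are <= 23, and all elements to the right are > 23.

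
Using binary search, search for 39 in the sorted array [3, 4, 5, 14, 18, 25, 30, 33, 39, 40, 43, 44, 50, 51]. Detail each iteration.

Binary search for 39 in [3, 4, 5, 14, 18, 25, 30, 33, 39, 40, 43, 44, 50, 51]:

lo=0, hi=13, mid=6, arr[mid]=30 -> 30 < 39, search right half
lo=7, hi=13, mid=10, arr[mid]=43 -> 43 > 39, search left half
lo=7, hi=9, mid=8, arr[mid]=39 -> Found target at index 8!

Binary search finds 39 at index 8 after 3 comparisons. The search repeatedly halves the search space by comparing with the middle element.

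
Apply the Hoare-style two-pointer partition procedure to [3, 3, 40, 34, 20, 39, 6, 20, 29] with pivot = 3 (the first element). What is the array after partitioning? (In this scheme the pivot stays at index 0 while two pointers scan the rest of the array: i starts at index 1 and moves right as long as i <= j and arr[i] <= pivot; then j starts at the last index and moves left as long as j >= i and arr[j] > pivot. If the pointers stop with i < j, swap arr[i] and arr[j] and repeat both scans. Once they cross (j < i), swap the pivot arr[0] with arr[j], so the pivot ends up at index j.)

Hoare-style two-pointer partition with pivot = 3:

Initial array: [3, 3, 40, 34, 20, 39, 6, 20, 29]

Pointers start at i = 1, j = 8.
i ends at 2, j ends at 1: the pointers have crossed (j < i), so scanning stops.

Swap pivot arr[0] with arr[1] to place pivot at position 1: [3, 3, 40, 34, 20, 39, 6, 20, 29]
Pivot position: 1

After partitioning with pivot 3, the array becomes [3, 3, 40, 34, 20, 39, 6, 20, 29]. The pivot is placed at index 1. All elements to the left of the pivot are <= 3, and all elements to the right are > 3.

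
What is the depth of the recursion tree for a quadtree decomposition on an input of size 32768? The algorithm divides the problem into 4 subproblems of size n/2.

For divide and conquer with division factor 2:

Problem sizes at each level:
Level 0: 32768
Level 1: 16384
Level 2: 8192
Level 3: 4096
Level 4: 2048
Level 5: 1024
Level 6: 512
Level 7: 256
Level 8: 128
Level 9: 64
Level 10: 32
Level 11: 16
Level 12: 8
Level 13: 4
Level 14: 2
Level 15: 1

The root is level 0 and the size-1 base case is level 15 (the tree spans levels 0 through 15, i.e. 16 levels counting the root), so the depth is the number of divisions: log_2(32768) = 15

The recursion tree depth is log_2(32768) = 15. At each level, the problem size is divided by 2, so it takes 15 divisions to reduce to a base case of size 1. The algorithm makes 4 recursive calls at each level.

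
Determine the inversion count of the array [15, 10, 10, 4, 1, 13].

Finding inversions in [15, 10, 10, 4, 1, 13]:

(0, 1): arr[0]=15 > arr[1]=10
(0, 2): arr[0]=15 > arr[2]=10
(0, 3): arr[0]=15 > arr[3]=4
(0, 4): arr[0]=15 > arr[4]=1
(0, 5): arr[0]=15 > arr[5]=13
(1, 3): arr[1]=10 > arr[3]=4
(1, 4): arr[1]=10 > arr[4]=1
(2, 3): arr[2]=10 > arr[3]=4
(2, 4): arr[2]=10 > arr[4]=1
(3, 4): arr[3]=4 > arr[4]=1

Total inversions: 10

The array has 10 inversion(s): (0,1), (0,2), (0,3), (0,4), (0,5), (1,3), (1,4), (2,3), (2,4), (3,4). Each pair (i,j) satisfies i < j and arr[i] > arr[j].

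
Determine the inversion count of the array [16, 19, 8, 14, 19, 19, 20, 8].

Finding inversions in [16, 19, 8, 14, 19, 19, 20, 8]:

(0, 2): arr[0]=16 > arr[2]=8
(0, 3): arr[0]=16 > arr[3]=14
(0, 7): arr[0]=16 > arr[7]=8
(1, 2): arr[1]=19 > arr[2]=8
(1, 3): arr[1]=19 > arr[3]=14
(1, 7): arr[1]=19 > arr[7]=8
(3, 7): arr[3]=14 > arr[7]=8
(4, 7): arr[4]=19 > arr[7]=8
(5, 7): arr[5]=19 > arr[7]=8
(6, 7): arr[6]=20 > arr[7]=8

Total inversions: 10

The array has 10 inversion(s): (0,2), (0,3), (0,7), (1,2), (1,3), (1,7), (3,7), (4,7), (5,7), (6,7). Each pair (i,j) satisfies i < j and arr[i] > arr[j].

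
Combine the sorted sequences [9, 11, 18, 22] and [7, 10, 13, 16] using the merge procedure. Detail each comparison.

Merging process:

Compare 9 vs 7: take 7 from right. Merged: [7]
Compare 9 vs 10: take 9 from left. Merged: [7, 9]
Compare 11 vs 10: take 10 from right. Merged: [7, 9, 10]
Compare 11 vs 13: take 11 from left. Merged: [7, 9, 10, 11]
Compare 18 vs 13: take 13 from right. Merged: [7, 9, 10, 11, 13]
Compare 18 vs 16: take 16 from right. Merged: [7, 9, 10, 11, 13, 16]
Append remaining from left: [18, 22]. Merged: [7, 9, 10, 11, 13, 16, 18, 22]

Final merged array: [7, 9, 10, 11, 13, 16, 18, 22]
Total comparisons: 6

The merged array is [7, 9, 10, 11, 13, 16, 18, 22], requiring 6 comparisons. The merge step runs in O(n) time where n is the total number of elements.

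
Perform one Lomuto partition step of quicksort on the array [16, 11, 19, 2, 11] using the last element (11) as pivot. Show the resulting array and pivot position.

Lomuto partition with pivot = 11:

Initial array: [16, 11, 19, 2, 11]

arr[0]=16 > 11: no swap
arr[1]=11 <= 11: swap with position 0, array becomes [11, 16, 19, 2, 11]
arr[2]=19 > 11: no swap
arr[3]=2 <= 11: swap with position 1, array becomes [11, 2, 19, 16, 11]

Place pivot at position 2: [11, 2, 11, 16, 19]
Pivot position: 2

After partitioning with pivot 11, the array becomes [11, 2, 11, 16, 19]. The pivot is placed at index 2. All elements to the left of the pivot are <= 11, and all elements to the right are > 11.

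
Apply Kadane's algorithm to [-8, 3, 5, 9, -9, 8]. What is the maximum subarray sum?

Using Kadane's algorithm on [-8, 3, 5, 9, -9, 8]:

Scanning through the array:
Position 1 (value 3): max_ending_here = 3, max_so_far = 3
Position 2 (value 5): max_ending_here = 8, max_so_far = 8
Position 3 (value 9): max_ending_here = 17, max_so_far = 17
Position 4 (value -9): max_ending_here = 8, max_so_far = 17
Position 5 (value 8): max_ending_here = 16, max_so_far = 17

Maximum subarray: [3, 5, 9]
Maximum sum: 17

The maximum subarray is [3, 5, 9] with sum 17. This subarray runs from index 1 to index 3.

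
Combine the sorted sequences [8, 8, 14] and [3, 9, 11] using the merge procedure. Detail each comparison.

Merging process:

Compare 8 vs 3: take 3 from right. Merged: [3]
Compare 8 vs 9: take 8 from left. Merged: [3, 8]
Compare 8 vs 9: take 8 from left. Merged: [3, 8, 8]
Compare 14 vs 9: take 9 from right. Merged: [3, 8, 8, 9]
Compare 14 vs 11: take 11 from right. Merged: [3, 8, 8, 9, 11]
Append remaining from left: [14]. Merged: [3, 8, 8, 9, 11, 14]

Final merged array: [3, 8, 8, 9, 11, 14]
Total comparisons: 5

The merged array is [3, 8, 8, 9, 11, 14], requiring 5 comparisons. The merge step runs in O(n) time where n is the total number of elements.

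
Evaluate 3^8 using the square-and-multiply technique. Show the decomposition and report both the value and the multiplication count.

Computing 3^8 by squaring (build up from 3^1; each line after the first costs one multiplication):

3^1 = 3
3^2 = (3^1)^2 = 3^2 = 9
3^4 = (3^2)^2 = 9^2 = 81
3^8 = (3^4)^2 = 81^2 = 6561

Result: 6561
Multiplications needed: 3 (3 lines after 3^1)

3^8 = 6561. Using exponentiation by squaring, this requires 3 multiplications. The key idea: if the exponent is even, square the half-power; if odd, multiply by the base once.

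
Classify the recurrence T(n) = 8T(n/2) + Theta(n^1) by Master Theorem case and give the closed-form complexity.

Master Theorem for T(n) = 8T(n/2) + O(n^1):

a = 8, b = 2, c = 1
log_b(a) = log_2(8) = 3.0000

Case 1: c = 1 < log_2(8) = 3.0000
T(n) = O(n^(log_2 8)) = O(n^3)

For T(n) = 8T(n/2) + O(n^1): log_2(8) = 3.0000. This is Case 1 of the Master Theorem (c < log_b(a), work dominated by leaves), giving O(n^3).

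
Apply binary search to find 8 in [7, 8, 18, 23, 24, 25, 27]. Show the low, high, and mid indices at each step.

Binary search for 8 in [7, 8, 18, 23, 24, 25, 27]:

lo=0, hi=6, mid=3, arr[mid]=23 -> 23 > 8, search left half
lo=0, hi=2, mid=1, arr[mid]=8 -> Found target at index 1!

Binary search finds 8 at index 1 after 2 comparisons. The search repeatedly halves the search space by comparing with the middle element.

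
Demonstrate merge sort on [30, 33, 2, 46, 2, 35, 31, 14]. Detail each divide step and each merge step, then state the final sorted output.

Merge sort trace:

Split: [30, 33, 2, 46, 2, 35, 31, 14] -> [30, 33, 2, 46] and [2, 35, 31, 14]
  Split: [30, 33, 2, 46] -> [30, 33] and [2, 46]
    Split: [30, 33] -> [30] and [33]
    Merge: [30] + [33] -> [30, 33]
    Split: [2, 46] -> [2] and [46]
    Merge: [2] + [46] -> [2, 46]
  Merge: [30, 33] + [2, 46] -> [2, 30, 33, 46]
  Split: [2, 35, 31, 14] -> [2, 35] and [31, 14]
    Split: [2, 35] -> [2] and [35]
    Merge: [2] + [35] -> [2, 35]
    Split: [31, 14] -> [31] and [14]
    Merge: [31] + [14] -> [14, 31]
  Merge: [2, 35] + [14, 31] -> [2, 14, 31, 35]
Merge: [2, 30, 33, 46] + [2, 14, 31, 35] -> [2, 2, 14, 30, 31, 33, 35, 46]

Final sorted array: [2, 2, 14, 30, 31, 33, 35, 46]

The merge sort proceeds by recursively splitting the array and merging sorted halves.
After all merges, the sorted array is [2, 2, 14, 30, 31, 33, 35, 46].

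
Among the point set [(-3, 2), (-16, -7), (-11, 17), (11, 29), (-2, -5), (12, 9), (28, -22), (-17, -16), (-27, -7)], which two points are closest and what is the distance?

Computing all pairwise distances among 9 points:

d((-3, 2), (-16, -7)) = 15.8114
d((-3, 2), (-11, 17)) = 17.0
d((-3, 2), (11, 29)) = 30.4138
d((-3, 2), (-2, -5)) = 7.0711 <-- minimum
d((-3, 2), (12, 9)) = 16.5529
d((-3, 2), (28, -22)) = 39.2046
d((-3, 2), (-17, -16)) = 22.8035
d((-3, 2), (-27, -7)) = 25.632
d((-16, -7), (-11, 17)) = 24.5153
d((-16, -7), (11, 29)) = 45.0
d((-16, -7), (-2, -5)) = 14.1421
d((-16, -7), (12, 9)) = 32.249
d((-16, -7), (28, -22)) = 46.4866
d((-16, -7), (-17, -16)) = 9.0554
d((-16, -7), (-27, -7)) = 11.0
d((-11, 17), (11, 29)) = 25.0599
d((-11, 17), (-2, -5)) = 23.7697
d((-11, 17), (12, 9)) = 24.3516
d((-11, 17), (28, -22)) = 55.1543
d((-11, 17), (-17, -16)) = 33.541
d((-11, 17), (-27, -7)) = 28.8444
d((11, 29), (-2, -5)) = 36.4005
d((11, 29), (12, 9)) = 20.025
d((11, 29), (28, -22)) = 53.7587
d((11, 29), (-17, -16)) = 53.0
d((11, 29), (-27, -7)) = 52.345
d((-2, -5), (12, 9)) = 19.799
d((-2, -5), (28, -22)) = 34.4819
d((-2, -5), (-17, -16)) = 18.6011
d((-2, -5), (-27, -7)) = 25.0799
d((12, 9), (28, -22)) = 34.8855
d((12, 9), (-17, -16)) = 38.2884
d((12, 9), (-27, -7)) = 42.1545
d((28, -22), (-17, -16)) = 45.3982
d((28, -22), (-27, -7)) = 57.0088
d((-17, -16), (-27, -7)) = 13.4536

Closest pair: (-3, 2) and (-2, -5) with distance 7.0711

The closest pair is (-3, 2) and (-2, -5) with Euclidean distance 7.0711. For 9 points, brute-force pairwise comparison is shown above. For large n, the divide-and-conquer algorithm (sort by x, recurse on halves, check the dividing strip) achieves O(n log n).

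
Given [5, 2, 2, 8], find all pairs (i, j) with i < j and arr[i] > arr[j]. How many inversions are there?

Finding inversions in [5, 2, 2, 8]:

(0, 1): arr[0]=5 > arr[1]=2
(0, 2): arr[0]=5 > arr[2]=2

Total inversions: 2

The array has 2 inversion(s): (0,1), (0,2). Each pair (i,j) satisfies i < j and arr[i] > arr[j].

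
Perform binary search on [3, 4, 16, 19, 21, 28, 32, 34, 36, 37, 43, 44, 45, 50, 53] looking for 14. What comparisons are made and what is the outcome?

Binary search for 14 in [3, 4, 16, 19, 21, 28, 32, 34, 36, 37, 43, 44, 45, 50, 53]:

lo=0, hi=14, mid=7, arr[mid]=34 -> 34 > 14, search left half
lo=0, hi=6, mid=3, arr[mid]=19 -> 19 > 14, search left half
lo=0, hi=2, mid=1, arr[mid]=4 -> 4 < 14, search right half
lo=2, hi=2, mid=2, arr[mid]=16 -> 16 > 14, search left half
lo=2 > hi=1, target 14 not found

Binary search determines that 14 is not in the array after 4 comparisons. The search space was exhausted without finding the target.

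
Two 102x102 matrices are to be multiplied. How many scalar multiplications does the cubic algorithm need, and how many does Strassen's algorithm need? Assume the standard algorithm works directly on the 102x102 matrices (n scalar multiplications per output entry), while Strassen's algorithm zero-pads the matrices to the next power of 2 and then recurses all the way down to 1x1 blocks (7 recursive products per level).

Matrix multiplication for 102x102 matrices:

Strassen's algorithm requires power-of-2 dimensions. Pad 102x102 to 128x128 (next power of 2).

Standard algorithm: 102^3 = 1061208 multiplications
Strassen's algorithm: 7^(log2(128)) = 7^7 = 823543 multiplications
Savings: 1061208 - 823543 = 237665 multiplications

Standard: 1061208 multiplications (102^3). Strassen: 823543 multiplications (7^7, after padding to 128x128). Strassen reduces 8 recursive multiplications to 7 at each level.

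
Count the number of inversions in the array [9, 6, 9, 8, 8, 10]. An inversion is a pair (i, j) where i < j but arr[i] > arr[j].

Finding inversions in [9, 6, 9, 8, 8, 10]:

(0, 1): arr[0]=9 > arr[1]=6
(0, 3): arr[0]=9 > arr[3]=8
(0, 4): arr[0]=9 > arr[4]=8
(2, 3): arr[2]=9 > arr[3]=8
(2, 4): arr[2]=9 > arr[4]=8

Total inversions: 5

The array has 5 inversion(s): (0,1), (0,3), (0,4), (2,3), (2,4). Each pair (i,j) satisfies i < j and arr[i] > arr[j].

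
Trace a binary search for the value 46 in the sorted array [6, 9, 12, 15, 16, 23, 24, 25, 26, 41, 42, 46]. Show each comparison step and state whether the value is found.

Binary search for 46 in [6, 9, 12, 15, 16, 23, 24, 25, 26, 41, 42, 46]:

lo=0, hi=11, mid=5, arr[mid]=23 -> 23 < 46, search right half
lo=6, hi=11, mid=8, arr[mid]=26 -> 26 < 46, search right half
lo=9, hi=11, mid=10, arr[mid]=42 -> 42 < 46, search right half
lo=11, hi=11, mid=11, arr[mid]=46 -> Found target at index 11!

Binary search finds 46 at index 11 after 4 comparisons. The search repeatedly halves the search space by comparing with the middle element.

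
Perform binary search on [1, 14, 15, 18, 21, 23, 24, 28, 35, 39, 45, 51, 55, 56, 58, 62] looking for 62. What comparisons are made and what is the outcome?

Binary search for 62 in [1, 14, 15, 18, 21, 23, 24, 28, 35, 39, 45, 51, 55, 56, 58, 62]:

lo=0, hi=15, mid=7, arr[mid]=28 -> 28 < 62, search right half
lo=8, hi=15, mid=11, arr[mid]=51 -> 51 < 62, search right half
lo=12, hi=15, mid=13, arr[mid]=56 -> 56 < 62, search right half
lo=14, hi=15, mid=14, arr[mid]=58 -> 58 < 62, search right half
lo=15, hi=15, mid=15, arr[mid]=62 -> Found target at index 15!

Binary search finds 62 at index 15 after 5 comparisons. The search repeatedly halves the search space by comparing with the middle element.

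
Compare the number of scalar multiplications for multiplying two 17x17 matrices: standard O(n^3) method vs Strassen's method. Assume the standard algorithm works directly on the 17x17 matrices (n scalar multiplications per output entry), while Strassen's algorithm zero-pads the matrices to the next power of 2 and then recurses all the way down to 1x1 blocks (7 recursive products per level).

Matrix multiplication for 17x17 matrices:

Strassen's algorithm requires power-of-2 dimensions. Pad 17x17 to 32x32 (next power of 2).

Standard algorithm: 17^3 = 4913 multiplications
Strassen's algorithm: 7^(log2(32)) = 7^5 = 16807 multiplications
Difference: 4913 - 16807 = -11894 (Strassen uses MORE here due to padding overhead — for small or just-over-power-of-2 n, padding can outweigh the per-level savings)

Standard: 4913 multiplications (17^3). Strassen: 16807 multiplications (7^5, after padding to 32x32). Strassen reduces 8 recursive multiplications to 7 at each level.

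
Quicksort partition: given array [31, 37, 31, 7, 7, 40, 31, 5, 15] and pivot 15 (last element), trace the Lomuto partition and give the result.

Lomuto partition with pivot = 15:

Initial array: [31, 37, 31, 7, 7, 40, 31, 5, 15]

arr[0]=31 > 15: no swap
arr[1]=37 > 15: no swap
arr[2]=31 > 15: no swap
arr[3]=7 <= 15: swap with position 0, array becomes [7, 37, 31, 31, 7, 40, 31, 5, 15]
arr[4]=7 <= 15: swap with position 1, array becomes [7, 7, 31, 31, 37, 40, 31, 5, 15]
arr[5]=40 > 15: no swap
arr[6]=31 > 15: no swap
arr[7]=5 <= 15: swap with position 2, array becomes [7, 7, 5, 31, 37, 40, 31, 31, 15]

Place pivot at position 3: [7, 7, 5, 15, 37, 40, 31, 31, 31]
Pivot position: 3

After partitioning with pivot 15, the array becomes [7, 7, 5, 15, 37, 40, 31, 31, 31]. The pivot is placed at index 3. All elements to the left of the pivot are <= 15, and all elements to the right are > 15.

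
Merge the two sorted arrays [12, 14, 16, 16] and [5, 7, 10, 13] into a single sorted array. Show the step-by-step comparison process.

Merging process:

Compare 12 vs 5: take 5 from right. Merged: [5]
Compare 12 vs 7: take 7 from right. Merged: [5, 7]
Compare 12 vs 10: take 10 from right. Merged: [5, 7, 10]
Compare 12 vs 13: take 12 from left. Merged: [5, 7, 10, 12]
Compare 14 vs 13: take 13 from right. Merged: [5, 7, 10, 12, 13]
Append remaining from left: [14, 16, 16]. Merged: [5, 7, 10, 12, 13, 14, 16, 16]

Final merged array: [5, 7, 10, 12, 13, 14, 16, 16]
Total comparisons: 5

The merged array is [5, 7, 10, 12, 13, 14, 16, 16], requiring 5 comparisons. The merge step runs in O(n) time where n is the total number of elements.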